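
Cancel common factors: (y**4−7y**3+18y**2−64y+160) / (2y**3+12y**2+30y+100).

(y**2−8y+16)/(2y+10)

Euclidean algorithm in ℚ[y]:
  y**4−7y**3+18y**2−64y+160 = ((1/2)y−13/2)(2y**3+12y**2+30y+100) + (81y**2+81y+810)
  2y**3+12y**2+30y+100 = ((2/81)y+10/81)(81y**2+81y+810) + (0)
Last nonzero remainder: 81y**2+81y+810. Dividing through by 81 gives the monic gcd y**2+y+10.
Cancel y**2+y+10 from numerator and denominator to get the reduced form.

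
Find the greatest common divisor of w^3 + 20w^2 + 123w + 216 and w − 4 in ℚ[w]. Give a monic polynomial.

Apply the Euclidean algorithm:
  w^3 + 20w^2 + 123w + 216 = (w^2 + 24w + 219)(w − 4) + (1092)
  w − 4 = ((1/1092)w − 1/273)(1092) + (0)
The last nonzero remainder is the constant 1092, so the polynomials are coprime and gcd = 1.

1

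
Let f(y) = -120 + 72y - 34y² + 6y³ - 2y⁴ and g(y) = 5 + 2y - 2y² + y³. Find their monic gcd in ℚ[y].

By polynomial division,
  -2y⁴ + 6y³ - 34y² + 72y - 120 = (-2y + 2)(y³ - 2y² + 2y + 5) + (-26y² + 78y - 130)
  y³ - 2y² + 2y + 5 = (-(1/26)y - 1/26)(-26y² + 78y - 130) + (0)
Last nonzero remainder: -26y² + 78y - 130. Dividing through by -26 gives the monic gcd y² - 3y + 5.

5 - 3y + y²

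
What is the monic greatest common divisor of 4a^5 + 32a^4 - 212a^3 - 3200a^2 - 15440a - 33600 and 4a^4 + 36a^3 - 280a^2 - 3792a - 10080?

a^3 + 3a^2 - 88a - 420

Repeated division with remainder:
  4a^5 + 32a^4 - 212a^3 - 3200a^2 - 15440a - 33600 = (a - 1)(4a^4 + 36a^3 - 280a^2 - 3792a - 10080) + (104a^3 + 312a^2 - 9152a - 43680)
  4a^4 + 36a^3 - 280a^2 - 3792a - 10080 = ((1/26)a + 3/13)(104a^3 + 312a^2 - 9152a - 43680) + (0)
Last nonzero remainder: 104a^3 + 312a^2 - 9152a - 43680. Dividing through by 104 gives the monic gcd a^3 + 3a^2 - 88a - 420.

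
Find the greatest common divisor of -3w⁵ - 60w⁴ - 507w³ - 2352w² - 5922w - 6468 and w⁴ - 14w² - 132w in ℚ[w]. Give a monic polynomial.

w² + 6w + 22

Euclidean algorithm in ℚ[w]:
  -3w⁵ - 60w⁴ - 507w³ - 2352w² - 5922w - 6468 = (-3w - 60)(w⁴ - 14w² - 132w) + (-549w³ - 3588w² - 13842w - 6468)
  w⁴ - 14w² - 132w = (-(1/549)w + 1196/100467)(-549w³ - 3588w² - 13842w - 6468) + ((117208/33489)w² + (234416/11163)w + 2578576/33489)
  -549w³ - 3588w² - 13842w - 6468 = (-(18385461/117208)w - 100467/1196)((117208/33489)w² + (234416/11163)w + 2578576/33489) + (0)
Last nonzero remainder: (117208/33489)w² + (234416/11163)w + 2578576/33489. Dividing through by 117208/33489 gives the monic gcd w² + 6w + 22.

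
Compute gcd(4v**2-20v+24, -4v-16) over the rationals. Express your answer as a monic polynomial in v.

By polynomial division,
  4v**2-20v+24 = (-v+9)(-4v-16) + (168)
  -4v-16 = (-(1/42)v-2/21)(168) + (0)
The last nonzero remainder is the constant 168, so the polynomials are coprime and gcd = 1.

1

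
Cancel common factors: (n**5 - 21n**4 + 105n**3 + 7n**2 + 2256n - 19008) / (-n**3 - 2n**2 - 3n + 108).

By polynomial division,
  n**5 - 21n**4 + 105n**3 + 7n**2 + 2256n - 19008 = (-n**2 + 23n - 148)(-n**3 - 2n**2 - 3n + 108) + (-112n**2 - 672n - 3024)
  -n**3 - 2n**2 - 3n + 108 = ((1/112)n - 1/28)(-112n**2 - 672n - 3024) + (0)
Last nonzero remainder: -112n**2 - 672n - 3024. Dividing through by -112 gives the monic gcd n**2 + 6n + 27.
Cancel n**2 + 6n + 27 from numerator and denominator to get the reduced form.

(-n**3 + 27n**2 - 240n + 704)/(n - 4)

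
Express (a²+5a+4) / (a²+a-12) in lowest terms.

Euclidean algorithm in ℚ[a]:
  a²+5a+4 = (a²+a-12) + (4a+16)
  a²+a-12 = ((1/4)a-3/4)(4a+16) + (0)
Last nonzero remainder: 4a+16. Dividing through by 4 gives the monic gcd a+4.
Cancel a+4 from numerator and denominator to get the reduced form.

(a+1)/(a-3)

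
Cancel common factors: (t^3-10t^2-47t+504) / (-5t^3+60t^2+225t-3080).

(-t+9)/(5t-55)

Repeated division with remainder:
  t^3-10t^2-47t+504 = (-1/5)(-5t^3+60t^2+225t-3080) + (2t^2-2t-112)
  -5t^3+60t^2+225t-3080 = (-(5/2)t+55/2)(2t^2-2t-112) + (0)
Last nonzero remainder: 2t^2-2t-112. Dividing through by 2 gives the monic gcd t^2-t-56.
Cancel t^2-t-56 from numerator and denominator to get the reduced form.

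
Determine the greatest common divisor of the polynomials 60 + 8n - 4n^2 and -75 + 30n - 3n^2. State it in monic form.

-5 + n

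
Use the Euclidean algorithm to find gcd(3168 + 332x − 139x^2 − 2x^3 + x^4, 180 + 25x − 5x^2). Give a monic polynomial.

−36 − 5x + x^2

By polynomial division,
  x^4 − 2x^3 − 139x^2 + 332x + 3168 = (−(1/5)x^2 − (3/5)x + 88/5)(−5x^2 + 25x + 180) + (0)
Last nonzero remainder: −5x^2 + 25x + 180. Dividing through by −5 gives the monic gcd x^2 − 5x − 36.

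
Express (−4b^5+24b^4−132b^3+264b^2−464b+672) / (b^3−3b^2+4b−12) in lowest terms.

Euclidean algorithm in ℚ[b]:
  −4b^5+24b^4−132b^3+264b^2−464b+672 = (−4b^2+12b−80)(b^3−3b^2+4b−12) + (−72b^2−288)
  b^3−3b^2+4b−12 = (−(1/72)b+1/24)(−72b^2−288) + (0)
Last nonzero remainder: −72b^2−288. Dividing through by −72 gives the monic gcd b^2+4.
Cancel b^2+4 from numerator and denominator to get the reduced form.

(−4b^3+24b^2−116b+168)/(b−3)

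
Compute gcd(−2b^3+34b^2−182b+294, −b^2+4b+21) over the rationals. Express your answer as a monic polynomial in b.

Repeated division with remainder:
  −2b^3+34b^2−182b+294 = (2b−26)(−b^2+4b+21) + (−120b+840)
  −b^2+4b+21 = ((1/120)b+1/40)(−120b+840) + (0)
Last nonzero remainder: −120b+840. Dividing through by −120 gives the monic gcd b−7.

b−7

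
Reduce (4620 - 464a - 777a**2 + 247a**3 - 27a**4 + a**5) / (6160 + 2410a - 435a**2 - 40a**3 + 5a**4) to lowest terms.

(30 - 11a + a**2)/(40 + 5a)

Apply the Euclidean algorithm:
  a**5 - 27a**4 + 247a**3 - 777a**2 - 464a + 4620 = ((1/5)a - 19/5)(5a**4 - 40a**3 - 435a**2 + 2410a + 6160) + (182a**3 - 2912a**2 + 7462a + 28028)
  5a**4 - 40a**3 - 435a**2 + 2410a + 6160 = ((5/182)a + 20/91)(182a**3 - 2912a**2 + 7462a + 28028) + (0)
Last nonzero remainder: 182a**3 - 2912a**2 + 7462a + 28028. Dividing through by 182 gives the monic gcd a**3 - 16a**2 + 41a + 154.
Cancel a**3 - 16a**2 + 41a + 154 from numerator and denominator to get the reduced form.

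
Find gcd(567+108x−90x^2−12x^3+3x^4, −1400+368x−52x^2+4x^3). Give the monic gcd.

−7+x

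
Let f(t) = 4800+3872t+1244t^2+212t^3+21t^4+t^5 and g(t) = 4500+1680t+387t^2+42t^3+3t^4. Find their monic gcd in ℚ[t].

By polynomial division,
  t^5+21t^4+212t^3+1244t^2+3872t+4800 = ((1/3)t+7/3)(3t^4+42t^3+387t^2+1680t+4500) + (-15t^3-219t^2-1548t-5700)
  3t^4+42t^3+387t^2+1680t+4500 = (-(1/5)t+3/25)(-15t^3-219t^2-1548t-5700) + ((2592/25)t^2+(18144/25)t+5184)
  -15t^3-219t^2-1548t-5700 = (-(125/864)t-475/432)((2592/25)t^2+(18144/25)t+5184) + (0)
Last nonzero remainder: (2592/25)t^2+(18144/25)t+5184. Dividing through by 2592/25 gives the monic gcd t^2+7t+50.

50+7t+t^2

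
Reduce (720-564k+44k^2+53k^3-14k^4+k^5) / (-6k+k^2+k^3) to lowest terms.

(-120+74k-15k^2+k^3)/(k)

By polynomial division,
  k^5-14k^4+53k^3+44k^2-564k+720 = (k^2-15k+74)(k^3+k^2-6k) + (-120k^2-120k+720)
  k^3+k^2-6k = (-(1/120)k)(-120k^2-120k+720) + (0)
Last nonzero remainder: -120k^2-120k+720. Dividing through by -120 gives the monic gcd k^2+k-6.
Cancel k^2+k-6 from numerator and denominator to get the reduced form.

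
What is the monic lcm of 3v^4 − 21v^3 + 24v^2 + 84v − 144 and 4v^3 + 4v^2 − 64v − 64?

v^6 − 2v^5 − 23v^4 + 40v^3 + 124v^2 − 128v − 192

By polynomial division,
  3v^4 − 21v^3 + 24v^2 + 84v − 144 = ((3/4)v − 6)(4v^3 + 4v^2 − 64v − 64) + (96v^2 − 252v − 528)
  4v^3 + 4v^2 − 64v − 64 = ((1/24)v + 29/192)(96v^2 − 252v − 528) + (−(63/16)v + 63/4)
  96v^2 − 252v − 528 = (−(512/21)v − 704/21)(−(63/16)v + 63/4) + (0)
Last nonzero remainder: −(63/16)v + 63/4. Dividing through by −63/16 gives the monic gcd v − 4.
Then lcm(f, g) = f·g / gcd(f, g); expanding and making the result monic gives the answer.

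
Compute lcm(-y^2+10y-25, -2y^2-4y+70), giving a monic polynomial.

y^3-3y^2-45y+175

Repeated division with remainder:
  -y^2+10y-25 = (1/2)(-2y^2-4y+70) + (12y-60)
  -2y^2-4y+70 = (-(1/6)y-7/6)(12y-60) + (0)
Last nonzero remainder: 12y-60. Dividing through by 12 gives the monic gcd y-5.
Then lcm(f, g) = f·g / gcd(f, g); expanding and making the result monic gives the answer.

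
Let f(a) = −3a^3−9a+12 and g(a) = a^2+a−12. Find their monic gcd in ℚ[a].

1

Euclidean algorithm in ℚ[a]:
  −3a^3−9a+12 = (−3a+3)(a^2+a−12) + (−48a+48)
  a^2+a−12 = (−(1/48)a−1/24)(−48a+48) + (−10)
  −48a+48 = ((24/5)a−24/5)(−10) + (0)
The last nonzero remainder is the constant −10, so the polynomials are coprime and gcd = 1.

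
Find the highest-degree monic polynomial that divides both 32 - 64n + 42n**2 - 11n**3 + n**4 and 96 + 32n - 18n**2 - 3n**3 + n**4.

By polynomial division,
  n**4 - 11n**3 + 42n**2 - 64n + 32 = (n**4 - 3n**3 - 18n**2 + 32n + 96) + (-8n**3 + 60n**2 - 96n - 64)
  n**4 - 3n**3 - 18n**2 + 32n + 96 = (-(1/8)n - 9/16)(-8n**3 + 60n**2 - 96n - 64) + ((15/4)n**2 - 30n + 60)
  -8n**3 + 60n**2 - 96n - 64 = (-(32/15)n - 16/15)((15/4)n**2 - 30n + 60) + (0)
Last nonzero remainder: (15/4)n**2 - 30n + 60. Dividing through by 15/4 gives the monic gcd n**2 - 8n + 16.

16 - 8n + n**2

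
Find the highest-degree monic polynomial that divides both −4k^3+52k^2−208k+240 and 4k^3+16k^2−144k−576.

Repeated division with remainder:
  −4k^3+52k^2−208k+240 = (−1)(4k^3+16k^2−144k−576) + (68k^2−352k−336)
  4k^3+16k^2−144k−576 = ((1/17)k+156/289)(68k^2−352k−336) + ((19008/289)k−114048/289)
  68k^2−352k−336 = ((4913/4752)k+2023/2376)((19008/289)k−114048/289) + (0)
Last nonzero remainder: (19008/289)k−114048/289. Dividing through by 19008/289 gives the monic gcd k−6.

k−6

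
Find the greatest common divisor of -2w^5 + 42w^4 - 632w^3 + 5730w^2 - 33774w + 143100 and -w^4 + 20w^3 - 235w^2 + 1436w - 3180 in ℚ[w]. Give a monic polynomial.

w^2 - 9w + 106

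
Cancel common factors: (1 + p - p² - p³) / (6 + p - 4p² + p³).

(1 - p²)/(6 - 5p + p²)

Euclidean algorithm in ℚ[p]:
  -p³ - p² + p + 1 = (-1)(p³ - 4p² + p + 6) + (-5p² + 2p + 7)
  p³ - 4p² + p + 6 = (-(1/5)p + 18/25)(-5p² + 2p + 7) + ((24/25)p + 24/25)
  -5p² + 2p + 7 = (-(125/24)p + 175/24)((24/25)p + 24/25) + (0)
Last nonzero remainder: (24/25)p + 24/25. Dividing through by 24/25 gives the monic gcd p + 1.
Cancel p + 1 from numerator and denominator to get the reduced form.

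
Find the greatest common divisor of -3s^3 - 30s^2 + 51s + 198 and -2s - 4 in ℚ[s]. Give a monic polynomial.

s + 2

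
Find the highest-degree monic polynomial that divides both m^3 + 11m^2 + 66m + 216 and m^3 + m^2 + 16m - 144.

Apply the Euclidean algorithm:
  m^3 + 11m^2 + 66m + 216 = (m^3 + m^2 + 16m - 144) + (10m^2 + 50m + 360)
  m^3 + m^2 + 16m - 144 = ((1/10)m - 2/5)(10m^2 + 50m + 360) + (0)
Last nonzero remainder: 10m^2 + 50m + 360. Dividing through by 10 gives the monic gcd m^2 + 5m + 36.

m^2 + 5m + 36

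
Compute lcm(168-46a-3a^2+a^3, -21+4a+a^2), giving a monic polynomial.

By polynomial division,
  a^3-3a^2-46a+168 = (a-7)(a^2+4a-21) + (3a+21)
  a^2+4a-21 = ((1/3)a-1)(3a+21) + (0)
Last nonzero remainder: 3a+21. Dividing through by 3 gives the monic gcd a+7.
Then lcm(f, g) = f·g / gcd(f, g); expanding and making the result monic gives the answer.

-504+306a-37a^2-6a^3+a^4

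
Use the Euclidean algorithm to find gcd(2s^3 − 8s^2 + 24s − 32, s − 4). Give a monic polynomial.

Euclidean algorithm in ℚ[s]:
  2s^3 − 8s^2 + 24s − 32 = (2s^2 + 24)(s − 4) + (64)
  s − 4 = ((1/64)s − 1/16)(64) + (0)
The last nonzero remainder is the constant 64, so the polynomials are coprime and gcd = 1.

1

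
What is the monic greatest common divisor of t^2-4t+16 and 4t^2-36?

1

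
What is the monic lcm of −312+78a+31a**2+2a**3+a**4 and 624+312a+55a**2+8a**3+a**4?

−1248+202a**2+39a**3+6a**4+a**5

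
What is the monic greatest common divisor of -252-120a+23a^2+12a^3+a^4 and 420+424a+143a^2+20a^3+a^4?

By polynomial division,
  a^4+12a^3+23a^2-120a-252 = (a^4+20a^3+143a^2+424a+420) + (-8a^3-120a^2-544a-672)
  a^4+20a^3+143a^2+424a+420 = (-(1/8)a-5/8)(-8a^3-120a^2-544a-672) + (0)
Last nonzero remainder: -8a^3-120a^2-544a-672. Dividing through by -8 gives the monic gcd a^3+15a^2+68a+84.

84+68a+15a^2+a^3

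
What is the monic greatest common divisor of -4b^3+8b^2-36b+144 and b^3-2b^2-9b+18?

b-3

By polynomial division,
  -4b^3+8b^2-36b+144 = (-4)(b^3-2b^2-9b+18) + (-72b+216)
  b^3-2b^2-9b+18 = (-(1/72)b^2-(1/72)b+1/12)(-72b+216) + (0)
Last nonzero remainder: -72b+216. Dividing through by -72 gives the monic gcd b-3.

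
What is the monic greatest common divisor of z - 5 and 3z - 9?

1

Apply the Euclidean algorithm:
  z - 5 = (1/3)(3z - 9) + (-2)
  3z - 9 = (-(3/2)z + 9/2)(-2) + (0)
The last nonzero remainder is the constant -2, so the polynomials are coprime and gcd = 1.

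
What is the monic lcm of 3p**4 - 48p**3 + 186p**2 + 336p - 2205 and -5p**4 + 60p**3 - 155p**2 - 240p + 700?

p**6 - 16p**5 + 58p**4 + 176p**3 - 983p**2 - 448p + 2940

Repeated division with remainder:
  3p**4 - 48p**3 + 186p**2 + 336p - 2205 = (-3/5)(-5p**4 + 60p**3 - 155p**2 - 240p + 700) + (-12p**3 + 93p**2 + 192p - 1785)
  -5p**4 + 60p**3 - 155p**2 - 240p + 700 = ((5/12)p - 85/48)(-12p**3 + 93p**2 + 192p - 1785) + (-(1125/16)p**2 + (3375/4)p - 39375/16)
  -12p**3 + 93p**2 + 192p - 1785 = ((64/375)p + 272/375)(-(1125/16)p**2 + (3375/4)p - 39375/16) + (0)
Last nonzero remainder: -(1125/16)p**2 + (3375/4)p - 39375/16. Dividing through by -1125/16 gives the monic gcd p**2 - 12p + 35.
Then lcm(f, g) = f·g / gcd(f, g); expanding and making the result monic gives the answer.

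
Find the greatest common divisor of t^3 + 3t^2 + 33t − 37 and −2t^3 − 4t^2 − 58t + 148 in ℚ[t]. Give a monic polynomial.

t^2 + 4t + 37

Repeated division with remainder:
  t^3 + 3t^2 + 33t − 37 = (−1/2)(−2t^3 − 4t^2 − 58t + 148) + (t^2 + 4t + 37)
  −2t^3 − 4t^2 − 58t + 148 = (−2t + 4)(t^2 + 4t + 37) + (0)
The last nonzero remainder t^2 + 4t + 37 is already monic.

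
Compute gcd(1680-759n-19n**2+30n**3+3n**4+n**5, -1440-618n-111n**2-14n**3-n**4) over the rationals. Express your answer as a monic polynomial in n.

240+63n+8n**2+n**3

By polynomial division,
  n**5+3n**4+30n**3-19n**2-759n+1680 = (-n+11)(-n**4-14n**3-111n**2-618n-1440) + (73n**3+584n**2+4599n+17520)
  -n**4-14n**3-111n**2-618n-1440 = (-(1/73)n-6/73)(73n**3+584n**2+4599n+17520) + (0)
Last nonzero remainder: 73n**3+584n**2+4599n+17520. Dividing through by 73 gives the monic gcd n**3+8n**2+63n+240.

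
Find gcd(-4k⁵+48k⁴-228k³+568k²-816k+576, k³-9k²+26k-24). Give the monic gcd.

By polynomial division,
  -4k⁵+48k⁴-228k³+568k²-816k+576 = (-4k²+12k-16)(k³-9k²+26k-24) + (16k²-112k+192)
  k³-9k²+26k-24 = ((1/16)k-1/8)(16k²-112k+192) + (0)
Last nonzero remainder: 16k²-112k+192. Dividing through by 16 gives the monic gcd k²-7k+12.

k²-7k+12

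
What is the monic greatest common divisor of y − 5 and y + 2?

1

Repeated division with remainder:
  y − 5 = (y + 2) + (−7)
  y + 2 = (−(1/7)y − 2/7)(−7) + (0)
The last nonzero remainder is the constant −7, so the polynomials are coprime and gcd = 1.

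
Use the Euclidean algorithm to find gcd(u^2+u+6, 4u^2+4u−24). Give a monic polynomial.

1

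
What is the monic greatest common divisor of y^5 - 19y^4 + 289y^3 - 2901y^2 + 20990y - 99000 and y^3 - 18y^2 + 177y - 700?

y^2 - 11y + 100

By polynomial division,
  y^5 - 19y^4 + 289y^3 - 2901y^2 + 20990y - 99000 = (y^2 - y + 94)(y^3 - 18y^2 + 177y - 700) + (-332y^2 + 3652y - 33200)
  y^3 - 18y^2 + 177y - 700 = (-(1/332)y + 7/332)(-332y^2 + 3652y - 33200) + (0)
Last nonzero remainder: -332y^2 + 3652y - 33200. Dividing through by -332 gives the monic gcd y^2 - 11y + 100.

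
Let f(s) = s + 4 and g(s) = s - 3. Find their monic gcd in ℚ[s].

Apply the Euclidean algorithm:
  s + 4 = (s - 3) + (7)
  s - 3 = ((1/7)s - 3/7)(7) + (0)
The last nonzero remainder is the constant 7, so the polynomials are coprime and gcd = 1.

1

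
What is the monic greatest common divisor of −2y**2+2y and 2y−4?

Repeated division with remainder:
  −2y**2+2y = (−y−1)(2y−4) + (−4)
  2y−4 = (−(1/2)y+1)(−4) + (0)
The last nonzero remainder is the constant −4, so the polynomials are coprime and gcd = 1.

1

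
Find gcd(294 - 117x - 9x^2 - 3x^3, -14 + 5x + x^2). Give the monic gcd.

-2 + x

Euclidean algorithm in ℚ[x]:
  -3x^3 - 9x^2 - 117x + 294 = (-3x + 6)(x^2 + 5x - 14) + (-189x + 378)
  x^2 + 5x - 14 = (-(1/189)x - 1/27)(-189x + 378) + (0)
Last nonzero remainder: -189x + 378. Dividing through by -189 gives the monic gcd x - 2.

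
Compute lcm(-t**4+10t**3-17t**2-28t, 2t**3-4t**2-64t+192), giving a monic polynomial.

Repeated division with remainder:
  -t**4+10t**3-17t**2-28t = (-(1/2)t+4)(2t**3-4t**2-64t+192) + (-33t**2+324t-768)
  2t**3-4t**2-64t+192 = (-(2/33)t-172/363)(-33t**2+324t-768) + ((5200/121)t-20800/121)
  -33t**2+324t-768 = (-(3993/5200)t+1452/325)((5200/121)t-20800/121) + (0)
Last nonzero remainder: (5200/121)t-20800/121. Dividing through by 5200/121 gives the monic gcd t-4.
Then lcm(f, g) = f·g / gcd(f, g); expanding and making the result monic gives the answer.

t**6-8t**5-27t**4+302t**3-352t**2-672t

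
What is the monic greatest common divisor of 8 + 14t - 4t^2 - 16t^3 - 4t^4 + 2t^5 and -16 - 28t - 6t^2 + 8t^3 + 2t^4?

Euclidean algorithm in ℚ[t]:
  2t^5 - 4t^4 - 16t^3 - 4t^2 + 14t + 8 = (t - 6)(2t^4 + 8t^3 - 6t^2 - 28t - 16) + (38t^3 - 12t^2 - 138t - 88)
  2t^4 + 8t^3 - 6t^2 - 28t - 16 = ((1/19)t + 82/361)(38t^3 - 12t^2 - 138t - 88) + ((1440/361)t^2 + (2880/361)t + 1440/361)
  38t^3 - 12t^2 - 138t - 88 = ((6859/720)t - 3971/180)((1440/361)t^2 + (2880/361)t + 1440/361) + (0)
Last nonzero remainder: (1440/361)t^2 + (2880/361)t + 1440/361. Dividing through by 1440/361 gives the monic gcd t^2 + 2t + 1.

1 + 2t + t^2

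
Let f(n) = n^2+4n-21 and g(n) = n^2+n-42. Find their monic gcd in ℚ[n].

n+7

Apply the Euclidean algorithm:
  n^2+4n-21 = (n^2+n-42) + (3n+21)
  n^2+n-42 = ((1/3)n-2)(3n+21) + (0)
Last nonzero remainder: 3n+21. Dividing through by 3 gives the monic gcd n+7.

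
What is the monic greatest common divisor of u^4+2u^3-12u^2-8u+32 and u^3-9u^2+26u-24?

u-2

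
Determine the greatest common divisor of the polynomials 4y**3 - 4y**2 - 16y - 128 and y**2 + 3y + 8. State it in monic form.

y**2 + 3y + 8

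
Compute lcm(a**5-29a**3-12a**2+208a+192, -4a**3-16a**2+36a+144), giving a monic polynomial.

a**6-3a**5-29a**4+75a**3+244a**2-432a-576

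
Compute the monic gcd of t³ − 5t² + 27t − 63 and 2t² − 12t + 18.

By polynomial division,
  t³ − 5t² + 27t − 63 = ((1/2)t + 1/2)(2t² − 12t + 18) + (24t − 72)
  2t² − 12t + 18 = ((1/12)t − 1/4)(24t − 72) + (0)
Last nonzero remainder: 24t − 72. Dividing through by 24 gives the monic gcd t − 3.

t − 3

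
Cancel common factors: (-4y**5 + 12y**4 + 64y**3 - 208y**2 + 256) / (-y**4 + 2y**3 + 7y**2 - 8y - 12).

Apply the Euclidean algorithm:
  -4y**5 + 12y**4 + 64y**3 - 208y**2 + 256 = (4y - 4)(-y**4 + 2y**3 + 7y**2 - 8y - 12) + (44y**3 - 148y**2 + 16y + 208)
  -y**4 + 2y**3 + 7y**2 - 8y - 12 = (-(1/44)y - 15/484)(44y**3 - 148y**2 + 16y + 208) + ((336/121)y**2 - (336/121)y - 672/121)
  44y**3 - 148y**2 + 16y + 208 = ((1331/84)y - 1573/42)((336/121)y**2 - (336/121)y - 672/121) + (0)
Last nonzero remainder: (336/121)y**2 - (336/121)y - 672/121. Dividing through by 336/121 gives the monic gcd y**2 - y - 2.
Cancel y**2 - y - 2 from numerator and denominator to get the reduced form.

(4y**3 - 8y**2 - 64y + 128)/(y**2 - y - 6)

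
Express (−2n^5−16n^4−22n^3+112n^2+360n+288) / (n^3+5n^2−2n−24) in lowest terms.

Repeated division with remainder:
  −2n^5−16n^4−22n^3+112n^2+360n+288 = (−2n^2−6n+4)(n^3+5n^2−2n−24) + (32n^2+224n+384)
  n^3+5n^2−2n−24 = ((1/32)n−1/16)(32n^2+224n+384) + (0)
Last nonzero remainder: 32n^2+224n+384. Dividing through by 32 gives the monic gcd n^2+7n+12.
Cancel n^2+7n+12 from numerator and denominator to get the reduced form.

(−2n^3−2n^2+16n+24)/(n−2)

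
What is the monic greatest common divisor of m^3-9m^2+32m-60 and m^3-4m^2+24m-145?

Apply the Euclidean algorithm:
  m^3-9m^2+32m-60 = (m^3-4m^2+24m-145) + (-5m^2+8m+85)
  m^3-4m^2+24m-145 = (-(1/5)m+12/25)(-5m^2+8m+85) + ((929/25)m-929/5)
  -5m^2+8m+85 = (-(125/929)m-425/929)((929/25)m-929/5) + (0)
Last nonzero remainder: (929/25)m-929/5. Dividing through by 929/25 gives the monic gcd m-5.

m-5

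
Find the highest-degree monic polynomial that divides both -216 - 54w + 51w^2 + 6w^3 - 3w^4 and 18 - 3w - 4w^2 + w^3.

-6 - w + w^2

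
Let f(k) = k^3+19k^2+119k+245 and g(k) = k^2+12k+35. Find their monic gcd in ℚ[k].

Apply the Euclidean algorithm:
  k^3+19k^2+119k+245 = (k+7)(k^2+12k+35) + (0)
The last nonzero remainder k^2+12k+35 is already monic.

k^2+12k+35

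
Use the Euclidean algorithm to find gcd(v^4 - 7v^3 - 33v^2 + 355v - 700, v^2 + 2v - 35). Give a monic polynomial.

Euclidean algorithm in ℚ[v]:
  v^4 - 7v^3 - 33v^2 + 355v - 700 = (v^2 - 9v + 20)(v^2 + 2v - 35) + (0)
The last nonzero remainder v^2 + 2v - 35 is already monic.

v^2 + 2v - 35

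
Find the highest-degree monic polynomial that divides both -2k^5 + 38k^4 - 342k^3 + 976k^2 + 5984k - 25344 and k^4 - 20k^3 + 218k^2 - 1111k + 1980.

k^3 - 15k^2 + 143k - 396

Apply the Euclidean algorithm:
  -2k^5 + 38k^4 - 342k^3 + 976k^2 + 5984k - 25344 = (-2k - 2)(k^4 - 20k^3 + 218k^2 - 1111k + 1980) + (54k^3 - 810k^2 + 7722k - 21384)
  k^4 - 20k^3 + 218k^2 - 1111k + 1980 = ((1/54)k - 5/54)(54k^3 - 810k^2 + 7722k - 21384) + (0)
Last nonzero remainder: 54k^3 - 810k^2 + 7722k - 21384. Dividing through by 54 gives the monic gcd k^3 - 15k^2 + 143k - 396.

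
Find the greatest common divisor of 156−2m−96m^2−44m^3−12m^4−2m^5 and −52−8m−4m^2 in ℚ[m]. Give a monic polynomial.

13+2m+m^2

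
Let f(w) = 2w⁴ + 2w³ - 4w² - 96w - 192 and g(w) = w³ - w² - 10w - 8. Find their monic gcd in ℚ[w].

w² - 2w - 8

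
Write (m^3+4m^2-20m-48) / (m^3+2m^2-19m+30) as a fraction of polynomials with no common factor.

(m^2-2m-8)/(m^2-4m+5)

Apply the Euclidean algorithm:
  m^3+4m^2-20m-48 = (m^3+2m^2-19m+30) + (2m^2-m-78)
  m^3+2m^2-19m+30 = ((1/2)m+5/4)(2m^2-m-78) + ((85/4)m+255/2)
  2m^2-m-78 = ((8/85)m-52/85)((85/4)m+255/2) + (0)
Last nonzero remainder: (85/4)m+255/2. Dividing through by 85/4 gives the monic gcd m+6.
Cancel m+6 from numerator and denominator to get the reduced form.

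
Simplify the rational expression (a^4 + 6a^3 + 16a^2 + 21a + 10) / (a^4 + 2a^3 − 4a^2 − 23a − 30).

Apply the Euclidean algorithm:
  a^4 + 6a^3 + 16a^2 + 21a + 10 = (a^4 + 2a^3 − 4a^2 − 23a − 30) + (4a^3 + 20a^2 + 44a + 40)
  a^4 + 2a^3 − 4a^2 − 23a − 30 = ((1/4)a − 3/4)(4a^3 + 20a^2 + 44a + 40) + (0)
Last nonzero remainder: 4a^3 + 20a^2 + 44a + 40. Dividing through by 4 gives the monic gcd a^3 + 5a^2 + 11a + 10.
Cancel a^3 + 5a^2 + 11a + 10 from numerator and denominator to get the reduced form.

(a + 1)/(a − 3)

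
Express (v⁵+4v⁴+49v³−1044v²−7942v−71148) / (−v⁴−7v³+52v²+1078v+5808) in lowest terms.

Apply the Euclidean algorithm:
  v⁵+4v⁴+49v³−1044v²−7942v−71148 = (−v+3)(−v⁴−7v³+52v²+1078v+5808) + (122v³−122v²−5368v−88572)
  −v⁴−7v³+52v²+1078v+5808 = (−(1/122)v−4/61)(122v³−122v²−5368v−88572) + (0)
Last nonzero remainder: 122v³−122v²−5368v−88572. Dividing through by 122 gives the monic gcd v³−v²−44v−726.
Cancel v³−v²−44v−726 from numerator and denominator to get the reduced form.

(−v²−5v−98)/(v+8)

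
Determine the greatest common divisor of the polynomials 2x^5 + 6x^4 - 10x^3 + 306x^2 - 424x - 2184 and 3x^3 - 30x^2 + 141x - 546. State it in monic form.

By polynomial division,
  2x^5 + 6x^4 - 10x^3 + 306x^2 - 424x - 2184 = ((2/3)x^2 + (26/3)x + 52)(3x^3 - 30x^2 + 141x - 546) + (1008x^2 - 3024x + 26208)
  3x^3 - 30x^2 + 141x - 546 = ((1/336)x - 1/48)(1008x^2 - 3024x + 26208) + (0)
Last nonzero remainder: 1008x^2 - 3024x + 26208. Dividing through by 1008 gives the monic gcd x^2 - 3x + 26.

x^2 - 3x + 26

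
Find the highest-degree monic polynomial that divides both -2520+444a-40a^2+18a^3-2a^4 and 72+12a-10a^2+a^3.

Euclidean algorithm in ℚ[a]:
  -2a^4+18a^3-40a^2+444a-2520 = (-2a-2)(a^3-10a^2+12a+72) + (-36a^2+612a-2376)
  a^3-10a^2+12a+72 = (-(1/36)a-7/36)(-36a^2+612a-2376) + (65a-390)
  -36a^2+612a-2376 = (-(36/65)a+396/65)(65a-390) + (0)
Last nonzero remainder: 65a-390. Dividing through by 65 gives the monic gcd a-6.

-6+a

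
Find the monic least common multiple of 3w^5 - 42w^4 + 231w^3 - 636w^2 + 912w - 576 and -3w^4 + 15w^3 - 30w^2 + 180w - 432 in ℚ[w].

w^7 - 12w^6 + 61w^5 - 226w^4 + 804w^3 - 2128w^2 + 3264w - 2304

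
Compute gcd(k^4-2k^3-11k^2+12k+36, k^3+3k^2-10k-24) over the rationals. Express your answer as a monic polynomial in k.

k^2-k-6

Apply the Euclidean algorithm:
  k^4-2k^3-11k^2+12k+36 = (k-5)(k^3+3k^2-10k-24) + (14k^2-14k-84)
  k^3+3k^2-10k-24 = ((1/14)k+2/7)(14k^2-14k-84) + (0)
Last nonzero remainder: 14k^2-14k-84. Dividing through by 14 gives the monic gcd k^2-k-6.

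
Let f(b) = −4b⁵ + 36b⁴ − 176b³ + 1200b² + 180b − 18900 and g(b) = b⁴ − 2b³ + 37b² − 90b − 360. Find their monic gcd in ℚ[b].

b² + 45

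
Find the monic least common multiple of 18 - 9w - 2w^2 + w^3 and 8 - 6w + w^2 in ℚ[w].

-72 + 54w - w^2 - 6w^3 + w^4

Apply the Euclidean algorithm:
  w^3 - 2w^2 - 9w + 18 = (w + 4)(w^2 - 6w + 8) + (7w - 14)
  w^2 - 6w + 8 = ((1/7)w - 4/7)(7w - 14) + (0)
Last nonzero remainder: 7w - 14. Dividing through by 7 gives the monic gcd w - 2.
Then lcm(f, g) = f·g / gcd(f, g); expanding and making the result monic gives the answer.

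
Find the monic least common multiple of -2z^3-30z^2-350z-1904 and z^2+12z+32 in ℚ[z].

Repeated division with remainder:
  -2z^3-30z^2-350z-1904 = (-2z-6)(z^2+12z+32) + (-214z-1712)
  z^2+12z+32 = (-(1/214)z-2/107)(-214z-1712) + (0)
Last nonzero remainder: -214z-1712. Dividing through by -214 gives the monic gcd z+8.
Then lcm(f, g) = f·g / gcd(f, g); expanding and making the result monic gives the answer.

z^4+19z^3+235z^2+1652z+3808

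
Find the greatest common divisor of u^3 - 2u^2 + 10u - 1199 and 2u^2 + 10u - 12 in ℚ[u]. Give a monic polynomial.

1

Repeated division with remainder:
  u^3 - 2u^2 + 10u - 1199 = ((1/2)u - 7/2)(2u^2 + 10u - 12) + (51u - 1241)
  2u^2 + 10u - 12 = ((2/51)u + 176/153)(51u - 1241) + (12740/9)
  51u - 1241 = ((459/12740)u - 11169/12740)(12740/9) + (0)
The last nonzero remainder is the constant 12740/9, so the polynomials are coprime and gcd = 1.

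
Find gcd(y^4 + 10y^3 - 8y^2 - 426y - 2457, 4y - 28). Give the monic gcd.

y - 7

By polynomial division,
  y^4 + 10y^3 - 8y^2 - 426y - 2457 = ((1/4)y^3 + (17/4)y^2 + (111/4)y + 351/4)(4y - 28) + (0)
Last nonzero remainder: 4y - 28. Dividing through by 4 gives the monic gcd y - 7.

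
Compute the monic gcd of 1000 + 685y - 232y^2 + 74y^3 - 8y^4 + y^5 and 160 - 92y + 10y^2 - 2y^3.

40 - 3y + y^2

Apply the Euclidean algorithm:
  y^5 - 8y^4 + 74y^3 - 232y^2 + 685y + 1000 = (-(1/2)y^2 + (3/2)y - 13/2)(-2y^3 + 10y^2 - 92y + 160) + (51y^2 - 153y + 2040)
  -2y^3 + 10y^2 - 92y + 160 = (-(2/51)y + 4/51)(51y^2 - 153y + 2040) + (0)
Last nonzero remainder: 51y^2 - 153y + 2040. Dividing through by 51 gives the monic gcd y^2 - 3y + 40.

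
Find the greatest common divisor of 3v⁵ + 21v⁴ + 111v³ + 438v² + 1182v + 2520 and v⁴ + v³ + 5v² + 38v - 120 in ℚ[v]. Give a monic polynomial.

Euclidean algorithm in ℚ[v]:
  3v⁵ + 21v⁴ + 111v³ + 438v² + 1182v + 2520 = (3v + 18)(v⁴ + v³ + 5v² + 38v - 120) + (78v³ + 234v² + 858v + 4680)
  v⁴ + v³ + 5v² + 38v - 120 = ((1/78)v - 1/39)(78v³ + 234v² + 858v + 4680) + (0)
Last nonzero remainder: 78v³ + 234v² + 858v + 4680. Dividing through by 78 gives the monic gcd v³ + 3v² + 11v + 60.

v³ + 3v² + 11v + 60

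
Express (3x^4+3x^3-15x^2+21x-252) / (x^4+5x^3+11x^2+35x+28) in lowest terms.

(3x-9)/(x+1)

Apply the Euclidean algorithm:
  3x^4+3x^3-15x^2+21x-252 = (3)(x^4+5x^3+11x^2+35x+28) + (-12x^3-48x^2-84x-336)
  x^4+5x^3+11x^2+35x+28 = (-(1/12)x-1/12)(-12x^3-48x^2-84x-336) + (0)
Last nonzero remainder: -12x^3-48x^2-84x-336. Dividing through by -12 gives the monic gcd x^3+4x^2+7x+28.
Cancel x^3+4x^2+7x+28 from numerator and denominator to get the reduced form.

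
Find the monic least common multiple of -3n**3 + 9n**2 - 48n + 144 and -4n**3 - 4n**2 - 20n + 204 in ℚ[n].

Apply the Euclidean algorithm:
  -3n**3 + 9n**2 - 48n + 144 = (3/4)(-4n**3 - 4n**2 - 20n + 204) + (12n**2 - 33n - 9)
  -4n**3 - 4n**2 - 20n + 204 = (-(1/3)n - 5/4)(12n**2 - 33n - 9) + (-(257/4)n + 771/4)
  12n**2 - 33n - 9 = (-(48/257)n - 12/257)(-(257/4)n + 771/4) + (0)
Last nonzero remainder: -(257/4)n + 771/4. Dividing through by -257/4 gives the monic gcd n - 3.
Then lcm(f, g) = f·g / gcd(f, g); expanding and making the result monic gives the answer.

n**5 + n**4 + 21n**3 - 35n**2 + 80n - 816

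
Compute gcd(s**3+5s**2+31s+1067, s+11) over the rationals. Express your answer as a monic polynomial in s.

Euclidean algorithm in ℚ[s]:
  s**3+5s**2+31s+1067 = (s**2-6s+97)(s+11) + (0)
The last nonzero remainder s+11 is already monic.

s+11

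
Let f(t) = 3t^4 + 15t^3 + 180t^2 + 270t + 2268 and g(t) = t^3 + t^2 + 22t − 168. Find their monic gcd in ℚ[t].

Euclidean algorithm in ℚ[t]:
  3t^4 + 15t^3 + 180t^2 + 270t + 2268 = (3t + 12)(t^3 + t^2 + 22t − 168) + (102t^2 + 510t + 4284)
  t^3 + t^2 + 22t − 168 = ((1/102)t − 2/51)(102t^2 + 510t + 4284) + (0)
Last nonzero remainder: 102t^2 + 510t + 4284. Dividing through by 102 gives the monic gcd t^2 + 5t + 42.

t^2 + 5t + 42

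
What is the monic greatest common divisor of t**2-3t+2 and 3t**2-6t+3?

t-1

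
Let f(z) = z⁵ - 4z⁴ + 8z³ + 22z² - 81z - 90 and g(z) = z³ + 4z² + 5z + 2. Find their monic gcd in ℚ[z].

Repeated division with remainder:
  z⁵ - 4z⁴ + 8z³ + 22z² - 81z - 90 = (z² - 8z + 35)(z³ + 4z² + 5z + 2) + (-80z² - 240z - 160)
  z³ + 4z² + 5z + 2 = (-(1/80)z - 1/80)(-80z² - 240z - 160) + (0)
Last nonzero remainder: -80z² - 240z - 160. Dividing through by -80 gives the monic gcd z² + 3z + 2.

z² + 3z + 2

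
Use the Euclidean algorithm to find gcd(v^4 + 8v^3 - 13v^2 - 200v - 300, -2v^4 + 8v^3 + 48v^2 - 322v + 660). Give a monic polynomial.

Euclidean algorithm in ℚ[v]:
  v^4 + 8v^3 - 13v^2 - 200v - 300 = (-1/2)(-2v^4 + 8v^3 + 48v^2 - 322v + 660) + (12v^3 + 11v^2 - 361v + 30)
  -2v^4 + 8v^3 + 48v^2 - 322v + 660 = (-(1/6)v + 59/72)(12v^3 + 11v^2 - 361v + 30) + (-(1525/72)v^2 - (1525/72)v + 7625/12)
  12v^3 + 11v^2 - 361v + 30 = (-(864/1525)v + 72/1525)(-(1525/72)v^2 - (1525/72)v + 7625/12) + (0)
Last nonzero remainder: -(1525/72)v^2 - (1525/72)v + 7625/12. Dividing through by -1525/72 gives the monic gcd v^2 + v - 30.

v^2 + v - 30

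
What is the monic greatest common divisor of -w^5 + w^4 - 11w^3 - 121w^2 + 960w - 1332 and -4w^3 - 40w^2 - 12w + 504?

Apply the Euclidean algorithm:
  -w^5 + w^4 - 11w^3 - 121w^2 + 960w - 1332 = ((1/4)w^2 - (11/4)w + 59/2)(-4w^3 - 40w^2 - 12w + 504) + (900w^2 + 2700w - 16200)
  -4w^3 - 40w^2 - 12w + 504 = (-(1/225)w - 7/225)(900w^2 + 2700w - 16200) + (0)
Last nonzero remainder: 900w^2 + 2700w - 16200. Dividing through by 900 gives the monic gcd w^2 + 3w - 18.

w^2 + 3w - 18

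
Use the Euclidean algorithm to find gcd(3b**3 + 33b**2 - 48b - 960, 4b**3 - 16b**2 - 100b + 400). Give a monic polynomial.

Euclidean algorithm in ℚ[b]:
  3b**3 + 33b**2 - 48b - 960 = (3/4)(4b**3 - 16b**2 - 100b + 400) + (45b**2 + 27b - 1260)
  4b**3 - 16b**2 - 100b + 400 = ((4/45)b - 92/225)(45b**2 + 27b - 1260) + ((576/25)b - 576/5)
  45b**2 + 27b - 1260 = ((125/64)b + 175/16)((576/25)b - 576/5) + (0)
Last nonzero remainder: (576/25)b - 576/5. Dividing through by 576/25 gives the monic gcd b - 5.

b - 5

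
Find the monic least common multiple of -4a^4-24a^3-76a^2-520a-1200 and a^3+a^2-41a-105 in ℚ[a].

By polynomial division,
  -4a^4-24a^3-76a^2-520a-1200 = (-4a-20)(a^3+a^2-41a-105) + (-220a^2-1760a-3300)
  a^3+a^2-41a-105 = (-(1/220)a+7/220)(-220a^2-1760a-3300) + (0)
Last nonzero remainder: -220a^2-1760a-3300. Dividing through by -220 gives the monic gcd a^2+8a+15.
Then lcm(f, g) = f·g / gcd(f, g); expanding and making the result monic gives the answer.

a^5-a^4-23a^3-3a^2-610a-2100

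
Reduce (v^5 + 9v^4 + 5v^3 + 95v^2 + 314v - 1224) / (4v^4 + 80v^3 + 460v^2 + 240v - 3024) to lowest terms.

(v^3 + 2v^2 + 9v + 68)/(4v^2 + 52v + 168)

Euclidean algorithm in ℚ[v]:
  v^5 + 9v^4 + 5v^3 + 95v^2 + 314v - 1224 = ((1/4)v - 11/4)(4v^4 + 80v^3 + 460v^2 + 240v - 3024) + (110v^3 + 1300v^2 + 1730v - 9540)
  4v^4 + 80v^3 + 460v^2 + 240v - 3024 = ((2/55)v + 36/121)(110v^3 + 1300v^2 + 1730v - 9540) + ((1248/121)v^2 + (8736/121)v - 22464/121)
  110v^3 + 1300v^2 + 1730v - 9540 = ((6655/624)v + 32065/624)((1248/121)v^2 + (8736/121)v - 22464/121) + (0)
Last nonzero remainder: (1248/121)v^2 + (8736/121)v - 22464/121. Dividing through by 1248/121 gives the monic gcd v^2 + 7v - 18.
Cancel v^2 + 7v - 18 from numerator and denominator to get the reduced form.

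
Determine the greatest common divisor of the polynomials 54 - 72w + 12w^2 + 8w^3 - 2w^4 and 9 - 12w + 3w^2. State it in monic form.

3 - 4w + w^2

Euclidean algorithm in ℚ[w]:
  -2w^4 + 8w^3 + 12w^2 - 72w + 54 = (-(2/3)w^2 + 6)(3w^2 - 12w + 9) + (0)
Last nonzero remainder: 3w^2 - 12w + 9. Dividing through by 3 gives the monic gcd w^2 - 4w + 3.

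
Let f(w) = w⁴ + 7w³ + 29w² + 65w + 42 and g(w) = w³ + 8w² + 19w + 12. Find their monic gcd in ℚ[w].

Apply the Euclidean algorithm:
  w⁴ + 7w³ + 29w² + 65w + 42 = (w − 1)(w³ + 8w² + 19w + 12) + (18w² + 72w + 54)
  w³ + 8w² + 19w + 12 = ((1/18)w + 2/9)(18w² + 72w + 54) + (0)
Last nonzero remainder: 18w² + 72w + 54. Dividing through by 18 gives the monic gcd w² + 4w + 3.

w² + 4w + 3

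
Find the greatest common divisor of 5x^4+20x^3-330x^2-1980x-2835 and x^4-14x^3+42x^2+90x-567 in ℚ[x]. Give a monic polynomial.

Euclidean algorithm in ℚ[x]:
  5x^4+20x^3-330x^2-1980x-2835 = (5)(x^4-14x^3+42x^2+90x-567) + (90x^3-540x^2-2430x)
  x^4-14x^3+42x^2+90x-567 = ((1/90)x-4/45)(90x^3-540x^2-2430x) + (21x^2-126x-567)
  90x^3-540x^2-2430x = ((30/7)x)(21x^2-126x-567) + (0)
Last nonzero remainder: 21x^2-126x-567. Dividing through by 21 gives the monic gcd x^2-6x-27.

x^2-6x-27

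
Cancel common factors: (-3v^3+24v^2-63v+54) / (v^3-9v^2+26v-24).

Euclidean algorithm in ℚ[v]:
  -3v^3+24v^2-63v+54 = (-3)(v^3-9v^2+26v-24) + (-3v^2+15v-18)
  v^3-9v^2+26v-24 = (-(1/3)v+4/3)(-3v^2+15v-18) + (0)
Last nonzero remainder: -3v^2+15v-18. Dividing through by -3 gives the monic gcd v^2-5v+6.
Cancel v^2-5v+6 from numerator and denominator to get the reduced form.

(-3v+9)/(v-4)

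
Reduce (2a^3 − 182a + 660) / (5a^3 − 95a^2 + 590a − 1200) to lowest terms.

(2a + 22)/(5a − 40)

Apply the Euclidean algorithm:
  2a^3 − 182a + 660 = (2/5)(5a^3 − 95a^2 + 590a − 1200) + (38a^2 − 418a + 1140)
  5a^3 − 95a^2 + 590a − 1200 = ((5/38)a − 20/19)(38a^2 − 418a + 1140) + (0)
Last nonzero remainder: 38a^2 − 418a + 1140. Dividing through by 38 gives the monic gcd a^2 − 11a + 30.
Cancel a^2 − 11a + 30 from numerator and denominator to get the reduced form.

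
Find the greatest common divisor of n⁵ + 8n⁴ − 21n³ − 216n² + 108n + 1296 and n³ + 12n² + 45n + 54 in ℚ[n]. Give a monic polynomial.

Euclidean algorithm in ℚ[n]:
  n⁵ + 8n⁴ − 21n³ − 216n² + 108n + 1296 = (n² − 4n − 18)(n³ + 12n² + 45n + 54) + (126n² + 1134n + 2268)
  n³ + 12n² + 45n + 54 = ((1/126)n + 1/42)(126n² + 1134n + 2268) + (0)
Last nonzero remainder: 126n² + 1134n + 2268. Dividing through by 126 gives the monic gcd n² + 9n + 18.

n² + 9n + 18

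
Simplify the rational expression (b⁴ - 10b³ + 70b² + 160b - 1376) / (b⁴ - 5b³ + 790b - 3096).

Apply the Euclidean algorithm:
  b⁴ - 10b³ + 70b² + 160b - 1376 = (b⁴ - 5b³ + 790b - 3096) + (-5b³ + 70b² - 630b + 1720)
  b⁴ - 5b³ + 790b - 3096 = (-(1/5)b - 9/5)(-5b³ + 70b² - 630b + 1720) + (0)
Last nonzero remainder: -5b³ + 70b² - 630b + 1720. Dividing through by -5 gives the monic gcd b³ - 14b² + 126b - 344.
Cancel b³ - 14b² + 126b - 344 from numerator and denominator to get the reduced form.

(b + 4)/(b + 9)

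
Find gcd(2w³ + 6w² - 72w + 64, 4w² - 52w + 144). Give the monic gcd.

w - 4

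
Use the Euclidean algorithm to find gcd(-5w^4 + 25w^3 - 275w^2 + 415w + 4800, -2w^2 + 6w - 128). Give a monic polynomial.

w^2 - 3w + 64

By polynomial division,
  -5w^4 + 25w^3 - 275w^2 + 415w + 4800 = ((5/2)w^2 - 5w - 75/2)(-2w^2 + 6w - 128) + (0)
Last nonzero remainder: -2w^2 + 6w - 128. Dividing through by -2 gives the monic gcd w^2 - 3w + 64.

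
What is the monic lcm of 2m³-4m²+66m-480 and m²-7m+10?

Apply the Euclidean algorithm:
  2m³-4m²+66m-480 = (2m+10)(m²-7m+10) + (116m-580)
  m²-7m+10 = ((1/116)m-1/58)(116m-580) + (0)
Last nonzero remainder: 116m-580. Dividing through by 116 gives the monic gcd m-5.
Then lcm(f, g) = f·g / gcd(f, g); expanding and making the result monic gives the answer.

m⁴-4m³+37m²-306m+480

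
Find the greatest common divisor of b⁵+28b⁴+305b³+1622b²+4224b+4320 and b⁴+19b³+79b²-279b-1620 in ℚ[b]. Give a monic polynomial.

By polynomial division,
  b⁵+28b⁴+305b³+1622b²+4224b+4320 = (b+9)(b⁴+19b³+79b²-279b-1620) + (55b³+1190b²+8355b+18900)
  b⁴+19b³+79b²-279b-1620 = ((1/55)b-29/605)(55b³+1190b²+8355b+18900) + (-(1920/121)b²-(26880/121)b-86400/121)
  55b³+1190b²+8355b+18900 = (-(1331/384)b-847/32)(-(1920/121)b²-(26880/121)b-86400/121) + (0)
Last nonzero remainder: -(1920/121)b²-(26880/121)b-86400/121. Dividing through by -1920/121 gives the monic gcd b²+14b+45.

b²+14b+45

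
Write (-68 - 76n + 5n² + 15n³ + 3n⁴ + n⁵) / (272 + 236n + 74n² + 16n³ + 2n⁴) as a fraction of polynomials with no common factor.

(-2 - n + n²)/(8 + 2n)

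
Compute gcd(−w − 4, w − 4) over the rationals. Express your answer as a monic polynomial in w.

Euclidean algorithm in ℚ[w]:
  −w − 4 = (−1)(w − 4) + (−8)
  w − 4 = (−(1/8)w + 1/2)(−8) + (0)
The last nonzero remainder is the constant −8, so the polynomials are coprime and gcd = 1.

1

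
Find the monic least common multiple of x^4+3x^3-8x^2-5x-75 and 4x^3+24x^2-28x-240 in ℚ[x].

x^5+7x^4+4x^3-37x^2-95x-300

Apply the Euclidean algorithm:
  x^4+3x^3-8x^2-5x-75 = ((1/4)x-3/4)(4x^3+24x^2-28x-240) + (17x^2+34x-255)
  4x^3+24x^2-28x-240 = ((4/17)x+16/17)(17x^2+34x-255) + (0)
Last nonzero remainder: 17x^2+34x-255. Dividing through by 17 gives the monic gcd x^2+2x-15.
Then lcm(f, g) = f·g / gcd(f, g); expanding and making the result monic gives the answer.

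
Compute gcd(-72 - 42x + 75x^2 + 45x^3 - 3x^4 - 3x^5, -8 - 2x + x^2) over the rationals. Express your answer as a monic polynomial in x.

-8 - 2x + x^2

Euclidean algorithm in ℚ[x]:
  -3x^5 - 3x^4 + 45x^3 + 75x^2 - 42x - 72 = (-3x^3 - 9x^2 + 3x + 9)(x^2 - 2x - 8) + (0)
The last nonzero remainder x^2 - 2x - 8 is already monic.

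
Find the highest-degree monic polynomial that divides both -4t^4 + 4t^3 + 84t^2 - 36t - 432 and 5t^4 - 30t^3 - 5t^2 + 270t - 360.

Apply the Euclidean algorithm:
  -4t^4 + 4t^3 + 84t^2 - 36t - 432 = (-4/5)(5t^4 - 30t^3 - 5t^2 + 270t - 360) + (-20t^3 + 80t^2 + 180t - 720)
  5t^4 - 30t^3 - 5t^2 + 270t - 360 = (-(1/4)t + 1/2)(-20t^3 + 80t^2 + 180t - 720) + (0)
Last nonzero remainder: -20t^3 + 80t^2 + 180t - 720. Dividing through by -20 gives the monic gcd t^3 - 4t^2 - 9t + 36.

t^3 - 4t^2 - 9t + 36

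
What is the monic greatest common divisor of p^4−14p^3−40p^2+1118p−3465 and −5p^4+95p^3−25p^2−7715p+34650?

p^3−9p^2−85p+693

Apply the Euclidean algorithm:
  p^4−14p^3−40p^2+1118p−3465 = (−1/5)(−5p^4+95p^3−25p^2−7715p+34650) + (5p^3−45p^2−425p+3465)
  −5p^4+95p^3−25p^2−7715p+34650 = (−p+10)(5p^3−45p^2−425p+3465) + (0)
Last nonzero remainder: 5p^3−45p^2−425p+3465. Dividing through by 5 gives the monic gcd p^3−9p^2−85p+693.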